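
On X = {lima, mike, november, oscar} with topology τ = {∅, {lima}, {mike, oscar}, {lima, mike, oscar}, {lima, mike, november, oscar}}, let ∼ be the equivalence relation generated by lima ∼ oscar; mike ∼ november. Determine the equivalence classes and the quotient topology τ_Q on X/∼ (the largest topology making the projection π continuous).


X/∼ = {[lima=oscar], [mike=november]}; |τ_Q| = 2.

Equivalence classes: [lima=oscar], [mike=november].
Quotient map π: X → X/∼ sends lima ↦ [lima=oscar], mike ↦ [mike=november], november ↦ [mike=november], oscar ↦ [lima=oscar].
For each subset V ⊆ X/∼, compute π^{-1}(V) ⊆ X and check whether π^{-1}(V) ∈ τ. V is open in τ_Q iff π^{-1}(V) ∈ τ.
  V = {}: π^{-1}(V) = ∅ ∈ τ ✓.
  V = {[lima=oscar]}: π^{-1}(V) = {lima, oscar} ∉ τ ✗.
  V = {[mike=november]}: π^{-1}(V) = {mike, november} ∉ τ ✗.
  V = {[lima=oscar], [mike=november]}: π^{-1}(V) = {lima, mike, november, oscar} ∈ τ ✓.
Open sets in the quotient: τ_Q = {{}, {[lima=oscar], [mike=november]}} (2 elements).


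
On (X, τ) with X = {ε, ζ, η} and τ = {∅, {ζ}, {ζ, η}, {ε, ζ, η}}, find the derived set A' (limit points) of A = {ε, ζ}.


A' = {ε, η}

For each x ∈ X, list the open sets U ∈ τ with x ∈ U, then check whether U ∩ (A ∖ {x}) ≠ ∅ for every such U.
  x = ε: opens ∋ x are {ε, ζ, η}; each meets A ∖ {ε}, so x IS a limit point.
  x = ζ: open {ζ} ∋ x has {ζ} ∩ (A ∖ {ζ}) = ∅, so x is NOT a limit point.
  x = η: opens ∋ x are {ζ, η}, {ε, ζ, η}; each meets A ∖ {η}, so x IS a limit point.
Collecting: A' = {ε, η}.


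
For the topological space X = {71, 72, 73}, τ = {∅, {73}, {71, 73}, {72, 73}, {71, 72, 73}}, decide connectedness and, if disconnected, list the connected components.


(X, τ) is connected.

Find clopen sets (U ∈ τ with X ∖ U ∈ τ):
  U = ∅, X ∖ U = {71, 72, 73} — both open, so U is clopen.
  U = {71, 72, 73}, X ∖ U = ∅ — both open, so U is clopen.
Only trivial clopens (∅ and X) exist, so (X, τ) is connected.
Compute connected components by grouping points that agree on all clopens:
  component: {71, 72, 73}


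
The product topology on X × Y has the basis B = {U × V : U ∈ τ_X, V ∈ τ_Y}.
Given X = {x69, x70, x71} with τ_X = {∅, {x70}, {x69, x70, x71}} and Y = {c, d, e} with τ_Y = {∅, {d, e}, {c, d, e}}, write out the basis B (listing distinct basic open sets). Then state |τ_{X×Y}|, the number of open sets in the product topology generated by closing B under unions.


Basis B = {∅ × ∅, {x70} × {d, e}, {x70} × {c, d, e}, {x69, x70, x71} × {d, e}, {x69, x70, x71} × {c, d, e}}; |τ_{X×Y}| = 6.

Enumerate products U × V with U ∈ τ_X, V ∈ τ_Y (deduplicated):
  ∅ × ∅ = {} (∅)
  {x70} × {d, e} = {(x70,d), (x70,e)}
  {x70} × {c, d, e} = {(x70,c), (x70,d), (x70,e)}
  {x69, x70, x71} × {d, e} = {(x69,d), (x69,e), (x70,d), (x70,e), (x71,d), (x71,e)}
  {x69, x70, x71} × {c, d, e} = {(x69,c), (x69,d), (x69,e), (x70,c), (x70,d), (x70,e), (x71,c), (x71,d), (x71,e)}
These 5 distinct sets form the basis B.
Close under arbitrary unions to get τ_{X×Y}; counting gives |τ_{X×Y}| = 6.


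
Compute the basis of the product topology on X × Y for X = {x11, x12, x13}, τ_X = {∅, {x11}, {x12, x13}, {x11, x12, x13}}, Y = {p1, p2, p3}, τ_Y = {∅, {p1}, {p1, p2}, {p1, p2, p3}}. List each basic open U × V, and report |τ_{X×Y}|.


Basis B = {∅ × ∅, {x11} × {p1}, {x11} × {p1, p2}, {x12, x13} × {p1}, {x11} × {p1, p2, p3}, {x11, x12, x13} × {p1}, {x12, x13} × {p1, p2}, {x11, x12, x13} × {p1, p2}, {x12, x13} × {p1, p2, p3}, {x11, x12, x13} × {p1, p2, p3}}; |τ_{X×Y}| = 16.

Enumerate products U × V with U ∈ τ_X, V ∈ τ_Y (deduplicated):
  ∅ × ∅ = {} (∅)
  {x11} × {p1} = {(x11,p1)}
  {x11} × {p1, p2} = {(x11,p1), (x11,p2)}
  {x12, x13} × {p1} = {(x12,p1), (x13,p1)}
  {x11} × {p1, p2, p3} = {(x11,p1), (x11,p2), (x11,p3)}
  {x11, x12, x13} × {p1} = {(x11,p1), (x12,p1), (x13,p1)}
  {x12, x13} × {p1, p2} = {(x12,p1), (x12,p2), (x13,p1), (x13,p2)}
  {x11, x12, x13} × {p1, p2} = {(x11,p1), (x11,p2), (x12,p1), (x12,p2), (x13,p1), (x13,p2)}
  {x12, x13} × {p1, p2, p3} = {(x12,p1), (x12,p2), (x12,p3), (x13,p1), (x13,p2), (x13,p3)}
  {x11, x12, x13} × {p1, p2, p3} = {(x11,p1), (x11,p2), (x11,p3), (x12,p1), (x12,p2), (x12,p3), (x13,p1), (x13,p2), (x13,p3)}
These 10 distinct sets form the basis B.
Close under arbitrary unions to get τ_{X×Y}; counting gives |τ_{X×Y}| = 16.


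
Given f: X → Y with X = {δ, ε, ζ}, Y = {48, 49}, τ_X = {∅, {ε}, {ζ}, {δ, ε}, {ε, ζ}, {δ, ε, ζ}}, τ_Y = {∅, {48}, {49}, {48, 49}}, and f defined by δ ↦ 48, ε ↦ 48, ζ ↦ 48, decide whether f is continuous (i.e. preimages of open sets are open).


f IS continuous.

Compute f^{-1}(U) for each U ∈ τ_Y:
  U = ∅: f^{-1}(U) = ∅ ∈ τ_X ✓.
  U = {48}: f^{-1}(U) = {δ, ε, ζ} ∈ τ_X ✓.
  U = {49}: f^{-1}(U) = ∅ ∈ τ_X ✓.
  U = {48, 49}: f^{-1}(U) = {δ, ε, ζ} ∈ τ_X ✓.
Every preimage lies in τ_X, so f IS continuous.


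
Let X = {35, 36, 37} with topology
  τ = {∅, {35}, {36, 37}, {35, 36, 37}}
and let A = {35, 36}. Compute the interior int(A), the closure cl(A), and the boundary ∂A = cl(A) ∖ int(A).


int(A) = {35}, cl(A) = {35, 36, 37}, ∂A = {36, 37}.

Closed sets in (X, τ) are complements of opens:
  closed(X, τ) = {∅, {35}, {36, 37}, {35, 36, 37}}.
int(A) = ⋃ {U ∈ τ : U ⊆ A}. Opens contained in A: ∅, {35}.
Taking the union of these: int(A) = {35}.
cl(A) = ⋂ {C closed : A ⊆ C}. Closed sets containing A: {35, 36, 37}.
Intersecting these: cl(A) = {35, 36, 37}.
∂A = cl(A) ∖ int(A) = {35, 36, 37} ∖ {35} = {36, 37}.


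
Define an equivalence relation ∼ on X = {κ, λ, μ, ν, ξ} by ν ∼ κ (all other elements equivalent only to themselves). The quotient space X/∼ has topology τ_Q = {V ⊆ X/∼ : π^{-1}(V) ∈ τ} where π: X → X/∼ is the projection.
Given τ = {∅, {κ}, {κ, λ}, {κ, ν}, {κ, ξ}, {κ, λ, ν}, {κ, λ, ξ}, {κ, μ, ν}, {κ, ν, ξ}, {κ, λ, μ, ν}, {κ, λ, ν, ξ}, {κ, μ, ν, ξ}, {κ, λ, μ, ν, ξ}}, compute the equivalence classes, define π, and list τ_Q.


X/∼ = {[κ=ν], [λ], [μ], [ξ]}; |τ_Q| = 9.

Equivalence classes: [κ=ν], [λ], [μ], [ξ].
Quotient map π: X → X/∼ sends κ ↦ [κ=ν], λ ↦ [λ], μ ↦ [μ], ν ↦ [κ=ν], ξ ↦ [ξ].
For each subset V ⊆ X/∼, compute π^{-1}(V) ⊆ X and check whether π^{-1}(V) ∈ τ. V is open in τ_Q iff π^{-1}(V) ∈ τ.
  V = {}: π^{-1}(V) = ∅ ∈ τ ✓.
  V = {[κ=ν]}: π^{-1}(V) = {κ, ν} ∈ τ ✓.
  V = {[λ]}: π^{-1}(V) = {λ} ∉ τ ✗.
  V = {[κ=ν], [λ]}: π^{-1}(V) = {κ, λ, ν} ∈ τ ✓.
  V = {[μ]}: π^{-1}(V) = {μ} ∉ τ ✗.
  V = {[κ=ν], [μ]}: π^{-1}(V) = {κ, μ, ν} ∈ τ ✓.
  V = {[λ], [μ]}: π^{-1}(V) = {λ, μ} ∉ τ ✗.
  V = {[κ=ν], [λ], [μ]}: π^{-1}(V) = {κ, λ, μ, ν} ∈ τ ✓.
  V = {[ξ]}: π^{-1}(V) = {ξ} ∉ τ ✗.
  V = {[κ=ν], [ξ]}: π^{-1}(V) = {κ, ν, ξ} ∈ τ ✓.
  V = {[λ], [ξ]}: π^{-1}(V) = {λ, ξ} ∉ τ ✗.
  V = {[κ=ν], [λ], [ξ]}: π^{-1}(V) = {κ, λ, ν, ξ} ∈ τ ✓.
  V = {[μ], [ξ]}: π^{-1}(V) = {μ, ξ} ∉ τ ✗.
  V = {[κ=ν], [μ], [ξ]}: π^{-1}(V) = {κ, μ, ν, ξ} ∈ τ ✓.
  V = {[λ], [μ], [ξ]}: π^{-1}(V) = {λ, μ, ξ} ∉ τ ✗.
  V = {[κ=ν], [λ], [μ], [ξ]}: π^{-1}(V) = {κ, λ, μ, ν, ξ} ∈ τ ✓.
Open sets in the quotient: τ_Q = {{}, {[κ=ν]}, {[κ=ν], [λ]}, {[κ=ν], [μ]}, {[κ=ν], [λ], [μ]}, {[κ=ν], [ξ]}, {[κ=ν], [λ], [ξ]}, {[κ=ν], [μ], [ξ]}, {[κ=ν], [λ], [μ], [ξ]}} (9 elements).


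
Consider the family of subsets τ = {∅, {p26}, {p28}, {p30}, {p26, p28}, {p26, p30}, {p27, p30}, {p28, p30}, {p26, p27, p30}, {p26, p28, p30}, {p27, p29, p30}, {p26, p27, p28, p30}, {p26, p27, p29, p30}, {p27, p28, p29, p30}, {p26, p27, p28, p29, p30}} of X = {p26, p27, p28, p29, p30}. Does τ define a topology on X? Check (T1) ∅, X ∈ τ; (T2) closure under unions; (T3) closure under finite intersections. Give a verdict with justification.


τ is NOT a topology on X.

Axiom (T1): ∅ ∈ τ? Yes; X ∈ τ? Yes.
Axiom (T2/T3): check pairwise unions and intersections of members of τ.
Counterexample for (T2): {p28} ∪ {p27, p30} = {p27, p28, p30} ∉ τ. Therefore τ is NOT a topology.


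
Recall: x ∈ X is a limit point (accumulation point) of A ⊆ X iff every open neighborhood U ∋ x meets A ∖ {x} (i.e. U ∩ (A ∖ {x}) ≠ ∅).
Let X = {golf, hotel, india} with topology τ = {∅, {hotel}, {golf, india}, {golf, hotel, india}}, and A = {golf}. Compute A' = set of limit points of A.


A' = {india}

For each x ∈ X, list the open sets U ∈ τ with x ∈ U, then check whether U ∩ (A ∖ {x}) ≠ ∅ for every such U.
  x = golf: open {golf, india} ∋ x has {golf, india} ∩ (A ∖ {golf}) = ∅, so x is NOT a limit point.
  x = hotel: open {hotel} ∋ x has {hotel} ∩ (A ∖ {hotel}) = ∅, so x is NOT a limit point.
  x = india: opens ∋ x are {golf, india}, {golf, hotel, india}; each meets A ∖ {india}, so x IS a limit point.
Collecting: A' = {india}.


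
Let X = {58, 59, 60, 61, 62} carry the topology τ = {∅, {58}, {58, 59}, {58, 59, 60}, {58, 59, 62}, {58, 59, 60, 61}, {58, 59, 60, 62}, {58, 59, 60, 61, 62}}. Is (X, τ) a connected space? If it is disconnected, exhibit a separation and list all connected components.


(X, τ) is connected.

Find clopen sets (U ∈ τ with X ∖ U ∈ τ):
  U = ∅, X ∖ U = {58, 59, 60, 61, 62} — both open, so U is clopen.
  U = {58, 59, 60, 61, 62}, X ∖ U = ∅ — both open, so U is clopen.
Only trivial clopens (∅ and X) exist, so (X, τ) is connected.
Compute connected components by grouping points that agree on all clopens:
  component: {58, 59, 60, 61, 62}


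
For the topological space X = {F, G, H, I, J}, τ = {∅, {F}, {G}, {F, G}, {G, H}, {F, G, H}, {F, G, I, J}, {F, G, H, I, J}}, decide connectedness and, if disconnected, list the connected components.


(X, τ) is connected.

Find clopen sets (U ∈ τ with X ∖ U ∈ τ):
  U = ∅, X ∖ U = {F, G, H, I, J} — both open, so U is clopen.
  U = {F, G, H, I, J}, X ∖ U = ∅ — both open, so U is clopen.
Only trivial clopens (∅ and X) exist, so (X, τ) is connected.
Compute connected components by grouping points that agree on all clopens:
  component: {F, G, H, I, J}


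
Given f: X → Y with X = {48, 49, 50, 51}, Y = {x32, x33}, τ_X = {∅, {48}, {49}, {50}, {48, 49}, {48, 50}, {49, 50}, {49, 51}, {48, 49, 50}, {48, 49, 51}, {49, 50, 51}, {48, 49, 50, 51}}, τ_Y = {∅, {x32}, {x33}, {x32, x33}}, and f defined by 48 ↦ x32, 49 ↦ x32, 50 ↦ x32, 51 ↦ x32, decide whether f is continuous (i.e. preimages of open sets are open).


f IS continuous.

Compute f^{-1}(U) for each U ∈ τ_Y:
  U = ∅: f^{-1}(U) = ∅ ∈ τ_X ✓.
  U = {x32}: f^{-1}(U) = {48, 49, 50, 51} ∈ τ_X ✓.
  U = {x33}: f^{-1}(U) = ∅ ∈ τ_X ✓.
  U = {x32, x33}: f^{-1}(U) = {48, 49, 50, 51} ∈ τ_X ✓.
Every preimage lies in τ_X, so f IS continuous.


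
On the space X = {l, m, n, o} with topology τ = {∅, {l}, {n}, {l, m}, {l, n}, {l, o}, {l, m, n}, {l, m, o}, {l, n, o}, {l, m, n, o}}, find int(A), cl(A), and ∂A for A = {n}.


int(A) = {n}, cl(A) = {n}, ∂A = ∅.

Closed sets in (X, τ) are complements of opens:
  closed(X, τ) = {∅, {m}, {n}, {o}, {m, n}, {m, o}, {n, o}, {l, m, o}, {m, n, o}, {l, m, n, o}}.
int(A) = ⋃ {U ∈ τ : U ⊆ A}. Opens contained in A: ∅, {n}.
Taking the union of these: int(A) = {n}.
cl(A) = ⋂ {C closed : A ⊆ C}. Closed sets containing A: {n}, {m, n}, {n, o}, {m, n, o}, {l, m, n, o}.
Intersecting these: cl(A) = {n}.
∂A = cl(A) ∖ int(A) = {n} ∖ {n} = ∅.


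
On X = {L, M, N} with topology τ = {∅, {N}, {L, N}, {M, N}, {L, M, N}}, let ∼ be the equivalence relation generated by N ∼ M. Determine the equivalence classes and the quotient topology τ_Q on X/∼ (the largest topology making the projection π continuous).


X/∼ = {[L], [M=N]}; |τ_Q| = 3.

Equivalence classes: [L], [M=N].
Quotient map π: X → X/∼ sends L ↦ [L], M ↦ [M=N], N ↦ [M=N].
For each subset V ⊆ X/∼, compute π^{-1}(V) ⊆ X and check whether π^{-1}(V) ∈ τ. V is open in τ_Q iff π^{-1}(V) ∈ τ.
  V = {}: π^{-1}(V) = ∅ ∈ τ ✓.
  V = {[L]}: π^{-1}(V) = {L} ∉ τ ✗.
  V = {[M=N]}: π^{-1}(V) = {M, N} ∈ τ ✓.
  V = {[L], [M=N]}: π^{-1}(V) = {L, M, N} ∈ τ ✓.
Open sets in the quotient: τ_Q = {{}, {[M=N]}, {[L], [M=N]}} (3 elements).


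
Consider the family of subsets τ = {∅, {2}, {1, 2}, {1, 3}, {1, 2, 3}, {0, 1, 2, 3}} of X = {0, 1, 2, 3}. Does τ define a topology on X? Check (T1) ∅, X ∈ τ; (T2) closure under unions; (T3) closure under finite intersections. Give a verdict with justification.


τ is NOT a topology on X.

Axiom (T1): ∅ ∈ τ? Yes; X ∈ τ? Yes.
Axiom (T2/T3): check pairwise unions and intersections of members of τ.
Counterexample for (T3): {1, 2} ∩ {1, 3} = {1} ∉ τ. Therefore τ is NOT a topology.


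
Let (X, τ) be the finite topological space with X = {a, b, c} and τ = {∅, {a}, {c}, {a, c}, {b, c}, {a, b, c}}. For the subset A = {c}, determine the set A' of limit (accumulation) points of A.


A' = {b}

For each x ∈ X, list the open sets U ∈ τ with x ∈ U, then check whether U ∩ (A ∖ {x}) ≠ ∅ for every such U.
  x = a: open {a} ∋ x has {a} ∩ (A ∖ {a}) = ∅, so x is NOT a limit point.
  x = b: opens ∋ x are {b, c}, {a, b, c}; each meets A ∖ {b}, so x IS a limit point.
  x = c: open {c} ∋ x has {c} ∩ (A ∖ {c}) = ∅, so x is NOT a limit point.
Collecting: A' = {b}.


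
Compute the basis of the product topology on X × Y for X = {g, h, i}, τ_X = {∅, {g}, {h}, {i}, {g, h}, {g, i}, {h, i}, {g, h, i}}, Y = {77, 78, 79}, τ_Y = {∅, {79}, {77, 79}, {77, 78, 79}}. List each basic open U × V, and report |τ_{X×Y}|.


Basis B = {∅ × ∅, {g} × {79}, {h} × {79}, {i} × {79}, {g} × {77, 79}, {g, h} × {79}, {g, i} × {79}, {h} × {77, 79}, {h, i} × {79}, {i} × {77, 79}, {g} × {77, 78, 79}, {g, h, i} × {79}, {h} × {77, 78, 79}, {i} × {77, 78, 79}, {g, h} × {77, 79}, {g, i} × {77, 79}, {h, i} × {77, 79}, {g, h} × {77, 78, 79}, {g, i} × {77, 78, 79}, {g, h, i} × {77, 79}, {h, i} × {77, 78, 79}, {g, h, i} × {77, 78, 79}}; |τ_{X×Y}| = 64.

Enumerate products U × V with U ∈ τ_X, V ∈ τ_Y (deduplicated):
  ∅ × ∅ = {} (∅)
  {g} × {79} = {(g,79)}
  {h} × {79} = {(h,79)}
  {i} × {79} = {(i,79)}
  {g} × {77, 79} = {(g,77), (g,79)}
  {g, h} × {79} = {(g,79), (h,79)}
  {g, i} × {79} = {(g,79), (i,79)}
  {h} × {77, 79} = {(h,77), (h,79)}
  {h, i} × {79} = {(h,79), (i,79)}
  {i} × {77, 79} = {(i,77), (i,79)}
  {g} × {77, 78, 79} = {(g,77), (g,78), (g,79)}
  {g, h, i} × {79} = {(g,79), (h,79), (i,79)}
  {h} × {77, 78, 79} = {(h,77), (h,78), (h,79)}
  {i} × {77, 78, 79} = {(i,77), (i,78), (i,79)}
  {g, h} × {77, 79} = {(g,77), (g,79), (h,77), (h,79)}
  {g, i} × {77, 79} = {(g,77), (g,79), (i,77), (i,79)}
  {h, i} × {77, 79} = {(h,77), (h,79), (i,77), (i,79)}
  {g, h} × {77, 78, 79} = {(g,77), (g,78), (g,79), (h,77), (h,78), (h,79)}
  {g, i} × {77, 78, 79} = {(g,77), (g,78), (g,79), (i,77), (i,78), (i,79)}
  {g, h, i} × {77, 79} = {(g,77), (g,79), (h,77), (h,79), (i,77), (i,79)}
  {h, i} × {77, 78, 79} = {(h,77), (h,78), (h,79), (i,77), (i,78), (i,79)}
  {g, h, i} × {77, 78, 79} = {(g,77), (g,78), (g,79), (h,77), (h,78), (h,79), (i,77), (i,78), (i,79)}
These 22 distinct sets form the basis B.
Close under arbitrary unions to get τ_{X×Y}; counting gives |τ_{X×Y}| = 64.


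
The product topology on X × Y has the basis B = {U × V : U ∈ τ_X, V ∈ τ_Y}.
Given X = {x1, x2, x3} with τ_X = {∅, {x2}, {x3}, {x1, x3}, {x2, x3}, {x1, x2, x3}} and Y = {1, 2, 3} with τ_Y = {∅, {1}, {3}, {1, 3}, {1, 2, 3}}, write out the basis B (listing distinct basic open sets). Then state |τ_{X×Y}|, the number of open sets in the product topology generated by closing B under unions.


Basis B = {∅ × ∅, {x2} × {1}, {x2} × {3}, {x3} × {1}, {x3} × {3}, {x1, x3} × {1}, {x1, x3} × {3}, {x2} × {1, 3}, {x2, x3} × {1}, {x2, x3} × {3}, {x3} × {1, 3}, {x1, x2, x3} × {1}, {x1, x2, x3} × {3}, {x2} × {1, 2, 3}, {x3} × {1, 2, 3}, {x1, x3} × {1, 3}, {x2, x3} × {1, 3}, {x1, x3} × {1, 2, 3}, {x1, x2, x3} × {1, 3}, {x2, x3} × {1, 2, 3}, {x1, x2, x3} × {1, 2, 3}}; |τ_{X×Y}| = 70.

Enumerate products U × V with U ∈ τ_X, V ∈ τ_Y (deduplicated):
  ∅ × ∅ = {} (∅)
  {x2} × {1} = {(x2,1)}
  {x2} × {3} = {(x2,3)}
  {x3} × {1} = {(x3,1)}
  {x3} × {3} = {(x3,3)}
  {x1, x3} × {1} = {(x1,1), (x3,1)}
  {x1, x3} × {3} = {(x1,3), (x3,3)}
  {x2} × {1, 3} = {(x2,1), (x2,3)}
  {x2, x3} × {1} = {(x2,1), (x3,1)}
  {x2, x3} × {3} = {(x2,3), (x3,3)}
  {x3} × {1, 3} = {(x3,1), (x3,3)}
  {x1, x2, x3} × {1} = {(x1,1), (x2,1), (x3,1)}
  {x1, x2, x3} × {3} = {(x1,3), (x2,3), (x3,3)}
  {x2} × {1, 2, 3} = {(x2,1), (x2,2), (x2,3)}
  {x3} × {1, 2, 3} = {(x3,1), (x3,2), (x3,3)}
  {x1, x3} × {1, 3} = {(x1,1), (x1,3), (x3,1), (x3,3)}
  {x2, x3} × {1, 3} = {(x2,1), (x2,3), (x3,1), (x3,3)}
  {x1, x3} × {1, 2, 3} = {(x1,1), (x1,2), (x1,3), (x3,1), (x3,2), (x3,3)}
  {x1, x2, x3} × {1, 3} = {(x1,1), (x1,3), (x2,1), (x2,3), (x3,1), (x3,3)}
  {x2, x3} × {1, 2, 3} = {(x2,1), (x2,2), (x2,3), (x3,1), (x3,2), (x3,3)}
  {x1, x2, x3} × {1, 2, 3} = {(x1,1), (x1,2), (x1,3), (x2,1), (x2,2), (x2,3), (x3,1), (x3,2), (x3,3)}
These 21 distinct sets form the basis B.
Close under arbitrary unions to get τ_{X×Y}; counting gives |τ_{X×Y}| = 70.


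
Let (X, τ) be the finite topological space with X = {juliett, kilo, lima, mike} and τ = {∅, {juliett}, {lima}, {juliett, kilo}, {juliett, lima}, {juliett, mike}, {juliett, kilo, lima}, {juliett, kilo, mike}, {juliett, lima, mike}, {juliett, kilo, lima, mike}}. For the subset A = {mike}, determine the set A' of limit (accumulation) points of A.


A' = ∅

For each x ∈ X, list the open sets U ∈ τ with x ∈ U, then check whether U ∩ (A ∖ {x}) ≠ ∅ for every such U.
  x = juliett: open {juliett} ∋ x has {juliett} ∩ (A ∖ {juliett}) = ∅, so x is NOT a limit point.
  x = kilo: open {juliett, kilo} ∋ x has {juliett, kilo} ∩ (A ∖ {kilo}) = ∅, so x is NOT a limit point.
  x = lima: open {lima} ∋ x has {lima} ∩ (A ∖ {lima}) = ∅, so x is NOT a limit point.
  x = mike: open {juliett, mike} ∋ x has {juliett, mike} ∩ (A ∖ {mike}) = ∅, so x is NOT a limit point.
Collecting: A' = ∅.


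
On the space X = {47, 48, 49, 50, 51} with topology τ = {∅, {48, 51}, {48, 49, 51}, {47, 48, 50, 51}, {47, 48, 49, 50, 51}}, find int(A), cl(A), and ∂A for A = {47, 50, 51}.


int(A) = ∅, cl(A) = {47, 48, 49, 50, 51}, ∂A = {47, 48, 49, 50, 51}.

Closed sets in (X, τ) are complements of opens:
  closed(X, τ) = {∅, {49}, {47, 50}, {47, 49, 50}, {47, 48, 49, 50, 51}}.
int(A) = ⋃ {U ∈ τ : U ⊆ A}. Opens contained in A: ∅.
Taking the union of these: int(A) = ∅.
cl(A) = ⋂ {C closed : A ⊆ C}. Closed sets containing A: {47, 48, 49, 50, 51}.
Intersecting these: cl(A) = {47, 48, 49, 50, 51}.
∂A = cl(A) ∖ int(A) = {47, 48, 49, 50, 51} ∖ ∅ = {47, 48, 49, 50, 51}.


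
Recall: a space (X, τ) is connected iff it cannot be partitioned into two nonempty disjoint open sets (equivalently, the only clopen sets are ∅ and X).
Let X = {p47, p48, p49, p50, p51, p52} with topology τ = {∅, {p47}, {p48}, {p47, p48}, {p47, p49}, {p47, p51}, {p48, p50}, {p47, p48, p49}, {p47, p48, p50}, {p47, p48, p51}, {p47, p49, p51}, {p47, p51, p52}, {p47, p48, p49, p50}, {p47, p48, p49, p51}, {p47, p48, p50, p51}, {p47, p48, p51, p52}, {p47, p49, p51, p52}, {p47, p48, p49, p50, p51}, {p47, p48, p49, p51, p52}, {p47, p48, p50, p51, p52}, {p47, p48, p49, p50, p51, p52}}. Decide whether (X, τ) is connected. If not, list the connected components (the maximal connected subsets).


(X, τ) is disconnected; components = [{p48, p50}, {p47, p49, p51, p52}].

Find clopen sets (U ∈ τ with X ∖ U ∈ τ):
  U = ∅, X ∖ U = {p47, p48, p49, p50, p51, p52} — both open, so U is clopen.
  U = {p48, p50}, X ∖ U = {p47, p49, p51, p52} — both open, so U is clopen.
  U = {p47, p49, p51, p52}, X ∖ U = {p48, p50} — both open, so U is clopen.
  U = {p47, p48, p49, p50, p51, p52}, X ∖ U = ∅ — both open, so U is clopen.
Nontrivial clopen(s) exist: e.g. {p48, p50}. So (X, τ) is disconnected.
Compute connected components by grouping points that agree on all clopens:
  component: {p48, p50}
  component: {p47, p49, p51, p52}


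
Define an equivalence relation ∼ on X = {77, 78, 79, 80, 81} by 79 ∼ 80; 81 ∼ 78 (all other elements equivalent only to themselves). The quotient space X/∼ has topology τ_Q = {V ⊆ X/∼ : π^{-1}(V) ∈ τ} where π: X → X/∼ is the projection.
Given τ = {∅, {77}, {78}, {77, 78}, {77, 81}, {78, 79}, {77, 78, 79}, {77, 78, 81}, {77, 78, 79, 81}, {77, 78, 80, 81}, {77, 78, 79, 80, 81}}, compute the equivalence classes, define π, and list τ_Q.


X/∼ = {[77], [78=81], [79=80]}; |τ_Q| = 4.

Equivalence classes: [77], [78=81], [79=80].
Quotient map π: X → X/∼ sends 77 ↦ [77], 78 ↦ [78=81], 79 ↦ [79=80], 80 ↦ [79=80], 81 ↦ [78=81].
For each subset V ⊆ X/∼, compute π^{-1}(V) ⊆ X and check whether π^{-1}(V) ∈ τ. V is open in τ_Q iff π^{-1}(V) ∈ τ.
  V = {}: π^{-1}(V) = ∅ ∈ τ ✓.
  V = {[77]}: π^{-1}(V) = {77} ∈ τ ✓.
  V = {[78=81]}: π^{-1}(V) = {78, 81} ∉ τ ✗.
  V = {[77], [78=81]}: π^{-1}(V) = {77, 78, 81} ∈ τ ✓.
  V = {[79=80]}: π^{-1}(V) = {79, 80} ∉ τ ✗.
  V = {[77], [79=80]}: π^{-1}(V) = {77, 79, 80} ∉ τ ✗.
  V = {[78=81], [79=80]}: π^{-1}(V) = {78, 79, 80, 81} ∉ τ ✗.
  V = {[77], [78=81], [79=80]}: π^{-1}(V) = {77, 78, 79, 80, 81} ∈ τ ✓.
Open sets in the quotient: τ_Q = {{}, {[77]}, {[77], [78=81]}, {[77], [78=81], [79=80]}} (4 elements).


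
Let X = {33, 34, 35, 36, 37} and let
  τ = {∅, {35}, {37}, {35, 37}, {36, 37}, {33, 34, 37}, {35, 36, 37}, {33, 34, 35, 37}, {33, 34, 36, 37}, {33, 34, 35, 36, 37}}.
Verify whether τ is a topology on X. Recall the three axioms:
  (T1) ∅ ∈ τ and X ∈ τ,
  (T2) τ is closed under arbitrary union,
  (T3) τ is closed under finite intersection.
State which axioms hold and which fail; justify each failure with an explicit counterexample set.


τ IS a topology on X.

Axiom (T1): ∅ ∈ τ? Yes; X ∈ τ? Yes.
Axiom (T2/T3): check pairwise unions and intersections of members of τ.
All pairwise intersections and unions checked — each lies in τ. Therefore τ satisfies (T1), (T2), (T3): it IS a topology on X.


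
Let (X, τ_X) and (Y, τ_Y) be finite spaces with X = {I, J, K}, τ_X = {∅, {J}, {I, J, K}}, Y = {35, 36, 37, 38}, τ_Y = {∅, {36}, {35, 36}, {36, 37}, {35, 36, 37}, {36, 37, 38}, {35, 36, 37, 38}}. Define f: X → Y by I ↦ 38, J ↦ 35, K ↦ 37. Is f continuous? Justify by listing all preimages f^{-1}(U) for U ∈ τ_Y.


f is NOT continuous.

Compute f^{-1}(U) for each U ∈ τ_Y:
  U = ∅: f^{-1}(U) = ∅ ∈ τ_X ✓.
  U = {36}: f^{-1}(U) = ∅ ∈ τ_X ✓.
  U = {35, 36}: f^{-1}(U) = {J} ∈ τ_X ✓.
  U = {36, 37}: f^{-1}(U) = {K} ∉ τ_X ✗.
  U = {35, 36, 37}: f^{-1}(U) = {J, K} ∉ τ_X ✗.
  U = {36, 37, 38}: f^{-1}(U) = {I, K} ∉ τ_X ✗.
  U = {35, 36, 37, 38}: f^{-1}(U) = {I, J, K} ∈ τ_X ✓.
Found U = {36, 37} with f^{-1}(U) = {K} not in τ_X. Therefore f is NOT continuous.


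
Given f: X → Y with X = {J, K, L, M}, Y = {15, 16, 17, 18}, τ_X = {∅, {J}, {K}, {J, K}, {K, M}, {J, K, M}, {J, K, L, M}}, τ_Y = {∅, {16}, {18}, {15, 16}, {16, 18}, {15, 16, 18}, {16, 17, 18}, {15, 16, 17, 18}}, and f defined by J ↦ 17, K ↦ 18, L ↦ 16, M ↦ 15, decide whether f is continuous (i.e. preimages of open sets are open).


f is NOT continuous.

Compute f^{-1}(U) for each U ∈ τ_Y:
  U = ∅: f^{-1}(U) = ∅ ∈ τ_X ✓.
  U = {16}: f^{-1}(U) = {L} ∉ τ_X ✗.
  U = {18}: f^{-1}(U) = {K} ∈ τ_X ✓.
  U = {15, 16}: f^{-1}(U) = {L, M} ∉ τ_X ✗.
  U = {16, 18}: f^{-1}(U) = {K, L} ∉ τ_X ✗.
  U = {15, 16, 18}: f^{-1}(U) = {K, L, M} ∉ τ_X ✗.
  U = {16, 17, 18}: f^{-1}(U) = {J, K, L} ∉ τ_X ✗.
  U = {15, 16, 17, 18}: f^{-1}(U) = {J, K, L, M} ∈ τ_X ✓.
Found U = {16} with f^{-1}(U) = {L} not in τ_X. Therefore f is NOT continuous.


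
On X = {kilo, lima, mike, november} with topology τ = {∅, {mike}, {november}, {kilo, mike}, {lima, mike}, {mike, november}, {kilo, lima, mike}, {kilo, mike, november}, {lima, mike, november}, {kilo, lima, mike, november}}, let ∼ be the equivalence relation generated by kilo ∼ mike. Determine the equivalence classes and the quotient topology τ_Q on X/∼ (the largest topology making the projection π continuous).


X/∼ = {[kilo=mike], [lima], [november]}; |τ_Q| = 6.

Equivalence classes: [kilo=mike], [lima], [november].
Quotient map π: X → X/∼ sends kilo ↦ [kilo=mike], lima ↦ [lima], mike ↦ [kilo=mike], november ↦ [november].
For each subset V ⊆ X/∼, compute π^{-1}(V) ⊆ X and check whether π^{-1}(V) ∈ τ. V is open in τ_Q iff π^{-1}(V) ∈ τ.
  V = {}: π^{-1}(V) = ∅ ∈ τ ✓.
  V = {[kilo=mike]}: π^{-1}(V) = {kilo, mike} ∈ τ ✓.
  V = {[lima]}: π^{-1}(V) = {lima} ∉ τ ✗.
  V = {[kilo=mike], [lima]}: π^{-1}(V) = {kilo, lima, mike} ∈ τ ✓.
  V = {[november]}: π^{-1}(V) = {november} ∈ τ ✓.
  V = {[kilo=mike], [november]}: π^{-1}(V) = {kilo, mike, november} ∈ τ ✓.
  V = {[lima], [november]}: π^{-1}(V) = {lima, november} ∉ τ ✗.
  V = {[kilo=mike], [lima], [november]}: π^{-1}(V) = {kilo, lima, mike, november} ∈ τ ✓.
Open sets in the quotient: τ_Q = {{}, {[kilo=mike]}, {[kilo=mike], [lima]}, {[november]}, {[kilo=mike], [november]}, {[kilo=mike], [lima], [november]}} (6 elements).


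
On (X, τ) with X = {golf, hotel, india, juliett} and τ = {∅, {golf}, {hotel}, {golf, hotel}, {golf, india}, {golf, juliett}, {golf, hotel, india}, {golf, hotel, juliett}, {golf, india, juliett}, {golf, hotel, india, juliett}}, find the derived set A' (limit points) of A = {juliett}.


A' = ∅

For each x ∈ X, list the open sets U ∈ τ with x ∈ U, then check whether U ∩ (A ∖ {x}) ≠ ∅ for every such U.
  x = golf: open {golf} ∋ x has {golf} ∩ (A ∖ {golf}) = ∅, so x is NOT a limit point.
  x = hotel: open {hotel} ∋ x has {hotel} ∩ (A ∖ {hotel}) = ∅, so x is NOT a limit point.
  x = india: open {golf, india} ∋ x has {golf, india} ∩ (A ∖ {india}) = ∅, so x is NOT a limit point.
  x = juliett: open {golf, juliett} ∋ x has {golf, juliett} ∩ (A ∖ {juliett}) = ∅, so x is NOT a limit point.
Collecting: A' = ∅.


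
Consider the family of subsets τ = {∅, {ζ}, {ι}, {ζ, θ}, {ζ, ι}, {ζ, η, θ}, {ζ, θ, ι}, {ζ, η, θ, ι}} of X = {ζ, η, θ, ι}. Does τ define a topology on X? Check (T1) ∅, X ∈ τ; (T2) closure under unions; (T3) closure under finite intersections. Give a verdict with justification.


τ IS a topology on X.

Axiom (T1): ∅ ∈ τ? Yes; X ∈ τ? Yes.
Axiom (T2/T3): check pairwise unions and intersections of members of τ.
All pairwise intersections and unions checked — each lies in τ. Therefore τ satisfies (T1), (T2), (T3): it IS a topology on X.


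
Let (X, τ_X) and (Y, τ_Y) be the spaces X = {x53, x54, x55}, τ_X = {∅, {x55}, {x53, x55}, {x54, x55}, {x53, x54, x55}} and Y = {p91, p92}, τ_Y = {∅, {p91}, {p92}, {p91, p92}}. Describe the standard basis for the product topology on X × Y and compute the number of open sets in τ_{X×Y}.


Basis B = {∅ × ∅, {x55} × {p91}, {x55} × {p92}, {x53, x55} × {p91}, {x53, x55} × {p92}, {x54, x55} × {p91}, {x54, x55} × {p92}, {x55} × {p91, p92}, {x53, x54, x55} × {p91}, {x53, x54, x55} × {p92}, {x53, x55} × {p91, p92}, {x54, x55} × {p91, p92}, {x53, x54, x55} × {p91, p92}}; |τ_{X×Y}| = 25.

Enumerate products U × V with U ∈ τ_X, V ∈ τ_Y (deduplicated):
  ∅ × ∅ = {} (∅)
  {x55} × {p91} = {(x55,p91)}
  {x55} × {p92} = {(x55,p92)}
  {x53, x55} × {p91} = {(x53,p91), (x55,p91)}
  {x53, x55} × {p92} = {(x53,p92), (x55,p92)}
  {x54, x55} × {p91} = {(x54,p91), (x55,p91)}
  {x54, x55} × {p92} = {(x54,p92), (x55,p92)}
  {x55} × {p91, p92} = {(x55,p91), (x55,p92)}
  {x53, x54, x55} × {p91} = {(x53,p91), (x54,p91), (x55,p91)}
  {x53, x54, x55} × {p92} = {(x53,p92), (x54,p92), (x55,p92)}
  {x53, x55} × {p91, p92} = {(x53,p91), (x53,p92), (x55,p91), (x55,p92)}
  {x54, x55} × {p91, p92} = {(x54,p91), (x54,p92), (x55,p91), (x55,p92)}
  {x53, x54, x55} × {p91, p92} = {(x53,p91), (x53,p92), (x54,p91), (x54,p92), (x55,p91), (x55,p92)}
These 13 distinct sets form the basis B.
Close under arbitrary unions to get τ_{X×Y}; counting gives |τ_{X×Y}| = 25.


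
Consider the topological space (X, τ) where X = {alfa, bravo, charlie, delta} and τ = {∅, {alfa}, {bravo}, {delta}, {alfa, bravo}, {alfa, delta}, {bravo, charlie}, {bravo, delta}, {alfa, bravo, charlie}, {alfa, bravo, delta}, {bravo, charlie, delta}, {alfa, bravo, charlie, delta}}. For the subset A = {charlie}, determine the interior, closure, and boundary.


int(A) = ∅, cl(A) = {charlie}, ∂A = {charlie}.

Closed sets in (X, τ) are complements of opens:
  closed(X, τ) = {∅, {alfa}, {charlie}, {delta}, {alfa, charlie}, {alfa, delta}, {bravo, charlie}, {charlie, delta}, {alfa, bravo, charlie}, {alfa, charlie, delta}, {bravo, charlie, delta}, {alfa, bravo, charlie, delta}}.
int(A) = ⋃ {U ∈ τ : U ⊆ A}. Opens contained in A: ∅.
Taking the union of these: int(A) = ∅.
cl(A) = ⋂ {C closed : A ⊆ C}. Closed sets containing A: {charlie}, {alfa, charlie}, {bravo, charlie}, {charlie, delta}, {alfa, bravo, charlie}, {alfa, charlie, delta}, {bravo, charlie, delta}, {alfa, bravo, charlie, delta}.
Intersecting these: cl(A) = {charlie}.
∂A = cl(A) ∖ int(A) = {charlie} ∖ ∅ = {charlie}.


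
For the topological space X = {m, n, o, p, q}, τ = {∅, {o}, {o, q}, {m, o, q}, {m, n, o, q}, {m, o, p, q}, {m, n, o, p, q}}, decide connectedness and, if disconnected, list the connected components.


(X, τ) is connected.

Find clopen sets (U ∈ τ with X ∖ U ∈ τ):
  U = ∅, X ∖ U = {m, n, o, p, q} — both open, so U is clopen.
  U = {m, n, o, p, q}, X ∖ U = ∅ — both open, so U is clopen.
Only trivial clopens (∅ and X) exist, so (X, τ) is connected.
Compute connected components by grouping points that agree on all clopens:
  component: {m, n, o, p, q}


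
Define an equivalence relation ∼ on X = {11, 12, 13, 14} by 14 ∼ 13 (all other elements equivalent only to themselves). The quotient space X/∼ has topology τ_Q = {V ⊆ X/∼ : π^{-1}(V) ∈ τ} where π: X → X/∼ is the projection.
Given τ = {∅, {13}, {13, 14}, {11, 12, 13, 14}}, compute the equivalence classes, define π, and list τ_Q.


X/∼ = {[11], [12], [13=14]}; |τ_Q| = 3.

Equivalence classes: [11], [12], [13=14].
Quotient map π: X → X/∼ sends 11 ↦ [11], 12 ↦ [12], 13 ↦ [13=14], 14 ↦ [13=14].
For each subset V ⊆ X/∼, compute π^{-1}(V) ⊆ X and check whether π^{-1}(V) ∈ τ. V is open in τ_Q iff π^{-1}(V) ∈ τ.
  V = {}: π^{-1}(V) = ∅ ∈ τ ✓.
  V = {[11]}: π^{-1}(V) = {11} ∉ τ ✗.
  V = {[12]}: π^{-1}(V) = {12} ∉ τ ✗.
  V = {[11], [12]}: π^{-1}(V) = {11, 12} ∉ τ ✗.
  V = {[13=14]}: π^{-1}(V) = {13, 14} ∈ τ ✓.
  V = {[11], [13=14]}: π^{-1}(V) = {11, 13, 14} ∉ τ ✗.
  V = {[12], [13=14]}: π^{-1}(V) = {12, 13, 14} ∉ τ ✗.
  V = {[11], [12], [13=14]}: π^{-1}(V) = {11, 12, 13, 14} ∈ τ ✓.
Open sets in the quotient: τ_Q = {{}, {[13=14]}, {[11], [12], [13=14]}} (3 elements).


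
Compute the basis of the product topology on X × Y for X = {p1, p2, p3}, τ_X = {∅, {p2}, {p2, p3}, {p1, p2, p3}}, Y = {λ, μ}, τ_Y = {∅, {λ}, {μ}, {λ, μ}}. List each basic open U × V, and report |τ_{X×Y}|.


Basis B = {∅ × ∅, {p2} × {λ}, {p2} × {μ}, {p2} × {λ, μ}, {p2, p3} × {λ}, {p2, p3} × {μ}, {p1, p2, p3} × {λ}, {p1, p2, p3} × {μ}, {p2, p3} × {λ, μ}, {p1, p2, p3} × {λ, μ}}; |τ_{X×Y}| = 16.

Enumerate products U × V with U ∈ τ_X, V ∈ τ_Y (deduplicated):
  ∅ × ∅ = {} (∅)
  {p2} × {λ} = {(p2,λ)}
  {p2} × {μ} = {(p2,μ)}
  {p2} × {λ, μ} = {(p2,λ), (p2,μ)}
  {p2, p3} × {λ} = {(p2,λ), (p3,λ)}
  {p2, p3} × {μ} = {(p2,μ), (p3,μ)}
  {p1, p2, p3} × {λ} = {(p1,λ), (p2,λ), (p3,λ)}
  {p1, p2, p3} × {μ} = {(p1,μ), (p2,μ), (p3,μ)}
  {p2, p3} × {λ, μ} = {(p2,λ), (p2,μ), (p3,λ), (p3,μ)}
  {p1, p2, p3} × {λ, μ} = {(p1,λ), (p1,μ), (p2,λ), (p2,μ), (p3,λ), (p3,μ)}
These 10 distinct sets form the basis B.
Close under arbitrary unions to get τ_{X×Y}; counting gives |τ_{X×Y}| = 16.


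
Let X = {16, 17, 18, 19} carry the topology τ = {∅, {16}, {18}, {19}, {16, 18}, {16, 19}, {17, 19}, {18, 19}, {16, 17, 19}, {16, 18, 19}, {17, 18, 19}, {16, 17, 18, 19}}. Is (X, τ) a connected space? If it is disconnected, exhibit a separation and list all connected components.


(X, τ) is disconnected; components = [{16}, {18}, {17, 19}].

Find clopen sets (U ∈ τ with X ∖ U ∈ τ):
  U = ∅, X ∖ U = {16, 17, 18, 19} — both open, so U is clopen.
  U = {16}, X ∖ U = {17, 18, 19} — both open, so U is clopen.
  U = {18}, X ∖ U = {16, 17, 19} — both open, so U is clopen.
  U = {16, 18}, X ∖ U = {17, 19} — both open, so U is clopen.
  U = {17, 19}, X ∖ U = {16, 18} — both open, so U is clopen.
  U = {16, 17, 19}, X ∖ U = {18} — both open, so U is clopen.
  U = {17, 18, 19}, X ∖ U = {16} — both open, so U is clopen.
  U = {16, 17, 18, 19}, X ∖ U = ∅ — both open, so U is clopen.
Nontrivial clopen(s) exist: e.g. {17, 19}. So (X, τ) is disconnected.
Compute connected components by grouping points that agree on all clopens:
  component: {16}
  component: {18}
  component: {17, 19}


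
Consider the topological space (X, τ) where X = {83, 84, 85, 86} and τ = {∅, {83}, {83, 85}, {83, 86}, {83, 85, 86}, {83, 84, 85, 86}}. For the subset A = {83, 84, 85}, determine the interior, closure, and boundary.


int(A) = {83, 85}, cl(A) = {83, 84, 85, 86}, ∂A = {84, 86}.

Closed sets in (X, τ) are complements of opens:
  closed(X, τ) = {∅, {84}, {84, 85}, {84, 86}, {84, 85, 86}, {83, 84, 85, 86}}.
int(A) = ⋃ {U ∈ τ : U ⊆ A}. Opens contained in A: ∅, {83}, {83, 85}.
Taking the union of these: int(A) = {83, 85}.
cl(A) = ⋂ {C closed : A ⊆ C}. Closed sets containing A: {83, 84, 85, 86}.
Intersecting these: cl(A) = {83, 84, 85, 86}.
∂A = cl(A) ∖ int(A) = {83, 84, 85, 86} ∖ {83, 85} = {84, 86}.


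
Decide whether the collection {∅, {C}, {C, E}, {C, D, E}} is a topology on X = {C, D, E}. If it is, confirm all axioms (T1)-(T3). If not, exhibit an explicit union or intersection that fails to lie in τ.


τ IS a topology on X.

Axiom (T1): ∅ ∈ τ? Yes; X ∈ τ? Yes.
Axiom (T2/T3): check pairwise unions and intersections of members of τ.
All pairwise intersections and unions checked — each lies in τ. Therefore τ satisfies (T1), (T2), (T3): it IS a topology on X.


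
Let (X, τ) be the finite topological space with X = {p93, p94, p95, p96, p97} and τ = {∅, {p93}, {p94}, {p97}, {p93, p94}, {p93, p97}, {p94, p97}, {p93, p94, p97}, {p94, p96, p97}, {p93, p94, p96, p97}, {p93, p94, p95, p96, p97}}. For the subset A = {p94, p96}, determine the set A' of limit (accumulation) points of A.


A' = {p95, p96}

For each x ∈ X, list the open sets U ∈ τ with x ∈ U, then check whether U ∩ (A ∖ {x}) ≠ ∅ for every such U.
  x = p93: open {p93} ∋ x has {p93} ∩ (A ∖ {p93}) = ∅, so x is NOT a limit point.
  x = p94: open {p94} ∋ x has {p94} ∩ (A ∖ {p94}) = ∅, so x is NOT a limit point.
  x = p95: opens ∋ x are {p93, p94, p95, p96, p97}; each meets A ∖ {p95}, so x IS a limit point.
  x = p96: opens ∋ x are {p94, p96, p97}, {p93, p94, p96, p97}, {p93, p94, p95, p96, p97}; each meets A ∖ {p96}, so x IS a limit point.
  x = p97: open {p97} ∋ x has {p97} ∩ (A ∖ {p97}) = ∅, so x is NOT a limit point.
Collecting: A' = {p95, p96}.


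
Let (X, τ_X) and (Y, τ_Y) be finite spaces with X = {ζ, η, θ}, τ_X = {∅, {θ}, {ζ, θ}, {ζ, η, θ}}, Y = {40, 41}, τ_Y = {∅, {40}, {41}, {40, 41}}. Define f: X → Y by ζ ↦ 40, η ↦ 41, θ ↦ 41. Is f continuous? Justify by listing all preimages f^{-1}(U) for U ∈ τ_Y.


f is NOT continuous.

Compute f^{-1}(U) for each U ∈ τ_Y:
  U = ∅: f^{-1}(U) = ∅ ∈ τ_X ✓.
  U = {40}: f^{-1}(U) = {ζ} ∉ τ_X ✗.
  U = {41}: f^{-1}(U) = {η, θ} ∉ τ_X ✗.
  U = {40, 41}: f^{-1}(U) = {ζ, η, θ} ∈ τ_X ✓.
Found U = {40} with f^{-1}(U) = {ζ} not in τ_X. Therefore f is NOT continuous.


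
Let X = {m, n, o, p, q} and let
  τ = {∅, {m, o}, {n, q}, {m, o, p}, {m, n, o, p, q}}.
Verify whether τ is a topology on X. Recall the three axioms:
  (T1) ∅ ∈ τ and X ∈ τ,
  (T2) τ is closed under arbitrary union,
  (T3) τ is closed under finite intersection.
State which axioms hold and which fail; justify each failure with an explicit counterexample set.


τ is NOT a topology on X.

Axiom (T1): ∅ ∈ τ? Yes; X ∈ τ? Yes.
Axiom (T2/T3): check pairwise unions and intersections of members of τ.
Counterexample for (T2): {m, o} ∪ {n, q} = {m, n, o, q} ∉ τ. Therefore τ is NOT a topology.


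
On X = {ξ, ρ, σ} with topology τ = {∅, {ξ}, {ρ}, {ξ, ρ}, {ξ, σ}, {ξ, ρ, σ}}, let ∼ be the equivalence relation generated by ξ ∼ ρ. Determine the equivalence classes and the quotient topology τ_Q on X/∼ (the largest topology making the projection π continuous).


X/∼ = {[ξ=ρ], [σ]}; |τ_Q| = 3.

Equivalence classes: [ξ=ρ], [σ].
Quotient map π: X → X/∼ sends ξ ↦ [ξ=ρ], ρ ↦ [ξ=ρ], σ ↦ [σ].
For each subset V ⊆ X/∼, compute π^{-1}(V) ⊆ X and check whether π^{-1}(V) ∈ τ. V is open in τ_Q iff π^{-1}(V) ∈ τ.
  V = {}: π^{-1}(V) = ∅ ∈ τ ✓.
  V = {[ξ=ρ]}: π^{-1}(V) = {ξ, ρ} ∈ τ ✓.
  V = {[σ]}: π^{-1}(V) = {σ} ∉ τ ✗.
  V = {[ξ=ρ], [σ]}: π^{-1}(V) = {ξ, ρ, σ} ∈ τ ✓.
Open sets in the quotient: τ_Q = {{}, {[ξ=ρ]}, {[ξ=ρ], [σ]}} (3 elements).


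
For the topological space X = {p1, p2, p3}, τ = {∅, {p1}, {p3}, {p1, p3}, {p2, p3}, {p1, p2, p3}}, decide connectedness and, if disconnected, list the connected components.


(X, τ) is disconnected; components = [{p1}, {p2, p3}].

Find clopen sets (U ∈ τ with X ∖ U ∈ τ):
  U = ∅, X ∖ U = {p1, p2, p3} — both open, so U is clopen.
  U = {p1}, X ∖ U = {p2, p3} — both open, so U is clopen.
  U = {p2, p3}, X ∖ U = {p1} — both open, so U is clopen.
  U = {p1, p2, p3}, X ∖ U = ∅ — both open, so U is clopen.
Nontrivial clopen(s) exist: e.g. {p2, p3}. So (X, τ) is disconnected.
Compute connected components by grouping points that agree on all clopens:
  component: {p1}
  component: {p2, p3}


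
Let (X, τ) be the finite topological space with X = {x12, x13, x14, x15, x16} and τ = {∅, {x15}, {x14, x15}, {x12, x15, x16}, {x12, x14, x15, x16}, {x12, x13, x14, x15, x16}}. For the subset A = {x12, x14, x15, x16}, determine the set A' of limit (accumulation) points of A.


A' = {x12, x13, x14, x16}

For each x ∈ X, list the open sets U ∈ τ with x ∈ U, then check whether U ∩ (A ∖ {x}) ≠ ∅ for every such U.
  x = x12: opens ∋ x are {x12, x15, x16}, {x12, x14, x15, x16}, {x12, x13, x14, x15, x16}; each meets A ∖ {x12}, so x IS a limit point.
  x = x13: opens ∋ x are {x12, x13, x14, x15, x16}; each meets A ∖ {x13}, so x IS a limit point.
  x = x14: opens ∋ x are {x14, x15}, {x12, x14, x15, x16}, {x12, x13, x14, x15, x16}; each meets A ∖ {x14}, so x IS a limit point.
  x = x15: open {x15} ∋ x has {x15} ∩ (A ∖ {x15}) = ∅, so x is NOT a limit point.
  x = x16: opens ∋ x are {x12, x15, x16}, {x12, x14, x15, x16}, {x12, x13, x14, x15, x16}; each meets A ∖ {x16}, so x IS a limit point.
Collecting: A' = {x12, x13, x14, x16}.


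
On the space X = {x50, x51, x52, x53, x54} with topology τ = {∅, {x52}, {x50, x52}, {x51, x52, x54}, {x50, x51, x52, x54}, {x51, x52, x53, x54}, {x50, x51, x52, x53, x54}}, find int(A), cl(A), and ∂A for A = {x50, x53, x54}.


int(A) = ∅, cl(A) = {x50, x51, x53, x54}, ∂A = {x50, x51, x53, x54}.

Closed sets in (X, τ) are complements of opens:
  closed(X, τ) = {∅, {x50}, {x53}, {x50, x53}, {x51, x53, x54}, {x50, x51, x53, x54}, {x50, x51, x52, x53, x54}}.
int(A) = ⋃ {U ∈ τ : U ⊆ A}. Opens contained in A: ∅.
Taking the union of these: int(A) = ∅.
cl(A) = ⋂ {C closed : A ⊆ C}. Closed sets containing A: {x50, x51, x53, x54}, {x50, x51, x52, x53, x54}.
Intersecting these: cl(A) = {x50, x51, x53, x54}.
∂A = cl(A) ∖ int(A) = {x50, x51, x53, x54} ∖ ∅ = {x50, x51, x53, x54}.
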